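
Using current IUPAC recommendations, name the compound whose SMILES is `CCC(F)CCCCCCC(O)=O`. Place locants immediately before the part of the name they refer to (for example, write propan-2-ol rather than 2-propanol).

8-fluorodecanoic acid

Counting along the main chain through the –COOH group gives 10 carbons: the parent is decane.
A carboxylic acid (terminal –COOH) is the principal characteristic group, giving the suffix -oic acid.
Choose the numbering such that the carboxylic acid carbon is C-1 by definition.
This places a fluoro group at C-8.
Assembling the pieces gives 8-fluorodecanoic acid.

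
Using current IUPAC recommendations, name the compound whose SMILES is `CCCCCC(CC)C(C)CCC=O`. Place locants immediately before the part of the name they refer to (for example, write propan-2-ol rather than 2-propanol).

The longest chain bearing the –CHO group is 10 carbons long (decane).
The principal characteristic group is an aldehyde (terminal –CHO), named with the suffix -al.
Choose the numbering such that the aldehyde carbon is C-1 by definition.
This places an ethyl group at C-5; a methyl group at C-4.
Substituent prefixes are cited in alphabetical order (multiplying prefixes like di-/tri- are ignored for ordering).
Putting it together: 5-ethyl-4-methyldecanal.

5-ethyl-4-methyldecanal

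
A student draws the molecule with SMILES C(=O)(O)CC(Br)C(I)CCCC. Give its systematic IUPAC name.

Counting along the main chain through the –COOH group gives 8 carbons: the parent is octane.
The principal characteristic group is a carboxylic acid (terminal –COOH), named with the suffix -oic acid.
Number the chain so that the carboxylic acid carbon is C-1 by definition.
With this numbering: a bromo group at C-3; an iodo group at C-4.
Substituent prefixes are cited in alphabetical order (multiplying prefixes like di-/tri- are ignored for ordering).
Assembling the pieces gives 3-bromo-4-iodooctanoic acid.

3-bromo-4-iodooctanoic acid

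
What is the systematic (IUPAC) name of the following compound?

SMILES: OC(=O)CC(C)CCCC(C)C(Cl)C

The longest carbon chain that includes the –COOH group has 9 carbons, so the parent hydride is nonane.
A carboxylic acid (terminal –COOH) is the principal characteristic group, giving the suffix -oic acid.
The numbering direction is chosen so that the carboxylic acid carbon is C-1 by definition.
This places a chloro group at C-8; methyl groups at C-3 and C-7.
Substituent prefixes are cited in alphabetical order (multiplying prefixes like di-/tri- are ignored for ordering).
Putting it together: 8-chloro-3,7-dimethylnonanoic acid.

8-chloro-3,7-dimethylnonanoic acid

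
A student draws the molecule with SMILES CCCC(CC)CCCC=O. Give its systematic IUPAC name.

5-ethyloctanal

The longest carbon chain that includes the –CHO group has 8 carbons, so the parent hydride is octane.
The highest-priority functional group is an aldehyde (terminal –CHO), so the name ends in -al.
Choose the numbering such that the aldehyde carbon is C-1 by definition.
This places an ethyl group at C-5.
The name is 5-ethyloctanal.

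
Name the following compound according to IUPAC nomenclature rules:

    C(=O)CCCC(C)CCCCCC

5-methylundecanal

The longest carbon chain that includes the –CHO group has 11 carbons, so the parent hydride is undecane.
The principal characteristic group is an aldehyde (terminal –CHO), named with the suffix -al.
The numbering direction is chosen so that the aldehyde carbon is C-1 by definition.
That gives a methyl group at C-5.
The name is 5-methylundecanal.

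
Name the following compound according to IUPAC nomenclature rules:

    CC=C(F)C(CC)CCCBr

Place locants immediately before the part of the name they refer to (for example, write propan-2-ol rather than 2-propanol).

7-bromo-4-ethyl-3-fluorohept-2-ene

Counting along the main chain through the multiple bond gives 7 carbons: the parent is heptane.
There is one C=C double bond, indicated by the ending -ene.
Number the chain so that numbering from this end puts the double bond at C-2 rather than C-5.
With this numbering: the double bond between C-2 and C-3; a bromo group at C-7; an ethyl group at C-4; a fluoro group at C-3.
Prefixes are listed alphabetically: bromo, ethyl, fluoro.
Putting it together: 7-bromo-4-ethyl-3-fluorohept-2-ene.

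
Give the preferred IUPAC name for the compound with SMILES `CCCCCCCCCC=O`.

decanal

The longest chain bearing the –CHO group is 10 carbons long (decane).
The highest-priority functional group is an aldehyde (terminal –CHO), so the name ends in -al.
Number the chain so that the aldehyde carbon is C-1 by definition.
The name is decanal.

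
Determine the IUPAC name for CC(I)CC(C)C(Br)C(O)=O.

The longest chain bearing the –COOH group is 6 carbons long (hexane).
The principal characteristic group is a carboxylic acid (terminal –COOH), named with the suffix -oic acid.
Choose the numbering such that the carboxylic acid carbon is C-1 by definition.
This places a bromo group at C-2; an iodo group at C-5; a methyl group at C-3.
Substituent prefixes are cited in alphabetical order (multiplying prefixes like di-/tri- are ignored for ordering).
Assembling the pieces gives 2-bromo-5-iodo-3-methylhexanoic acid.

2-bromo-5-iodo-3-methylhexanoic acid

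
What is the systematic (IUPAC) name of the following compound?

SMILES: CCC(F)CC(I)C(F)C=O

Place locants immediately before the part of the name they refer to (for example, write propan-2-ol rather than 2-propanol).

2,5-difluoro-3-iodoheptanal

Counting along the main chain through the –CHO group gives 7 carbons: the parent is heptane.
An aldehyde (terminal –CHO) is the principal characteristic group, giving the suffix -al.
Choose the numbering such that the aldehyde carbon is C-1 by definition.
That gives fluoro groups at C-2 and C-5; an iodo group at C-3.
Substituent prefixes are cited in alphabetical order (multiplying prefixes like di-/tri- are ignored for ordering).
Assembling the pieces gives 2,5-difluoro-3-iodoheptanal.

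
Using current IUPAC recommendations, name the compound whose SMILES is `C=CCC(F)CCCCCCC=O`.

The longest carbon chain that includes the –CHO group and the multiple bond has 11 carbons, so the parent hydride is undecane.
An aldehyde (terminal –CHO) is the principal characteristic group, giving the suffix -al.
The chain contains a C=C double bond, so the unsaturation ending is -ene.
Number the chain so that the aldehyde carbon is C-1 by definition.
This places the double bond between C-10 and C-11; a fluoro group at C-8.
Putting it together: 8-fluoroundec-10-enal.

8-fluoroundec-10-enal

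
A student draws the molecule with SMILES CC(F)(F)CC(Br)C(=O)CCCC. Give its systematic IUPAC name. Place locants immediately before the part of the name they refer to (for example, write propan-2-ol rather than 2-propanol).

Counting along the main chain through the carbonyl gives 9 carbons: the parent is nonane.
The principal characteristic group is a ketone (C=O on an internal carbon), named with the suffix -one.
Number the chain so that the substituent locant set {2,2,4} is lower than {6,8,8} at the first point of difference.
This places the carbonyl at C-5; a bromo group at C-4; two fluoro groups at C-2.
Prefixes are listed alphabetically: bromo, fluoro.
Assembling the pieces gives 4-bromo-2,2-difluorononan-5-one.

4-bromo-2,2-difluorononan-5-one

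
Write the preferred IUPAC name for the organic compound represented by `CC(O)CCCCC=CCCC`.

undec-7-en-2-ol

The longest carbon chain that includes the –OH group and the multiple bond has 11 carbons, so the parent hydride is undecane.
The highest-priority functional group is an alcohol (–OH), so the name ends in -ol.
The chain contains a C=C double bond, so the unsaturation ending is -ene.
Number the chain so that numbering from this end puts the hydroxyl group at C-2 rather than C-10.
With this numbering: the hydroxyl at C-2; the double bond between C-7 and C-8.
The name is undec-7-en-2-ol.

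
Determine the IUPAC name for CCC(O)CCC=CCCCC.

undec-6-en-3-ol

Counting along the main chain through the –OH group and the multiple bond gives 11 carbons: the parent is undecane.
The principal characteristic group is an alcohol (–OH), named with the suffix -ol.
A C=C double bond in the chain gives the infix -ene-.
The numbering direction is chosen so that numbering from this end puts the hydroxyl group at C-3 rather than C-9.
This places the hydroxyl at C-3; the double bond between C-6 and C-7.
Putting it together: undec-6-en-3-ol.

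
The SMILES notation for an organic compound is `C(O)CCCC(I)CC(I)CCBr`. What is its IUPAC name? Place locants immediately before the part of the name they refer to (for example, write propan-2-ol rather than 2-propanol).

9-bromo-5,7-diiodononan-1-ol

The longest carbon chain that includes the –OH group has 9 carbons, so the parent hydride is nonane.
An alcohol (–OH) is the principal characteristic group, giving the suffix -ol.
The numbering direction is chosen so that numbering from this end puts the hydroxyl group at C-1 rather than C-9.
That gives the hydroxyl at C-1; a bromo group at C-9; iodo groups at C-5 and C-7.
The substituents are ordered alphabetically, ignoring any di-/tri- multipliers.
The name is 9-bromo-5,7-diiodononan-1-ol.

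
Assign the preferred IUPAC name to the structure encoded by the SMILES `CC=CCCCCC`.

Counting along the main chain through the multiple bond gives 8 carbons: the parent is octane.
There is one C=C double bond, indicated by the ending -ene.
The numbering direction is chosen so that numbering from this end puts the double bond at C-2 rather than C-6.
With this numbering: the double bond between C-2 and C-3.
Assembling the pieces gives oct-2-ene.

oct-2-ene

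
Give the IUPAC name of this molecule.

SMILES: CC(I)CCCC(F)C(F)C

The longest carbon chain is 8 atoms: the parent is octane.
Number the chain so that the substituent locant set {2,3,7} is lower than {2,6,7} at the first point of difference.
That gives fluoro groups at C-2 and C-3; an iodo group at C-7.
The substituents are ordered alphabetically, ignoring any di-/tri- multipliers.
Assembling the pieces gives 2,3-difluoro-7-iodooctane.

2,3-difluoro-7-iodooctane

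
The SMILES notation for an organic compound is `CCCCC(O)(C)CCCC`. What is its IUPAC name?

5-methylnonan-5-ol

The longest carbon chain that includes the –OH group has 9 carbons, so the parent hydride is nonane.
The principal characteristic group is an alcohol (–OH), named with the suffix -ol.
The molecule is symmetric, so either numbering direction gives the same locants.
This places the hydroxyl at C-5; a methyl group at C-5.
The name is 5-methylnonan-5-ol.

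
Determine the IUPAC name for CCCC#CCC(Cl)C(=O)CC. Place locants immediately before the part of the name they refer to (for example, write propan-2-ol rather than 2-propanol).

4-chlorodec-6-yn-3-one

Counting along the main chain through the carbonyl and the multiple bond gives 10 carbons: the parent is decane.
A ketone (C=O on an internal carbon) is the principal characteristic group, giving the suffix -one.
There is one C≡C triple bond, indicated by the ending -yne.
The numbering direction is chosen so that numbering from this end puts the carbonyl group at C-3 rather than C-8.
This places the carbonyl at C-3; the triple bond between C-6 and C-7; a chloro group at C-4.
Assembling the pieces gives 4-chlorodec-6-yn-3-one.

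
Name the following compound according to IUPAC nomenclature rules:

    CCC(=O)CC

The longest chain bearing the carbonyl is 5 carbons long (pentane).
A ketone (C=O on an internal carbon) is the principal characteristic group, giving the suffix -one.
The molecule is symmetric, so either numbering direction gives the same locants.
This places the carbonyl at C-3.
Assembling the pieces gives pentan-3-one.

pentan-3-one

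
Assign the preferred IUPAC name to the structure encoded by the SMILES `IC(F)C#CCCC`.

1-fluoro-1-iodohex-2-yne

Counting along the main chain through the multiple bond gives 6 carbons: the parent is hexane.
A C≡C triple bond in the chain gives the infix -yne-.
The numbering direction is chosen so that numbering from this end puts the triple bond at C-2 rather than C-4.
With this numbering: the triple bond between C-2 and C-3; a fluoro group at C-1; an iodo group at C-1.
Substituent prefixes are cited in alphabetical order (multiplying prefixes like di-/tri- are ignored for ordering).
The name is 1-fluoro-1-iodohex-2-yne.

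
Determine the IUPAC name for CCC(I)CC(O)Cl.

Counting along the main chain through the –OH group gives 5 carbons: the parent is pentane.
The principal characteristic group is an alcohol (–OH), named with the suffix -ol.
Number the chain so that numbering from this end puts the hydroxyl group at C-1 rather than C-5.
With this numbering: the hydroxyl at C-1; a chloro group at C-1; an iodo group at C-3.
The substituents are ordered alphabetically, ignoring any di-/tri- multipliers.
Assembling the pieces gives 1-chloro-3-iodopentan-1-ol.

1-chloro-3-iodopentan-1-ol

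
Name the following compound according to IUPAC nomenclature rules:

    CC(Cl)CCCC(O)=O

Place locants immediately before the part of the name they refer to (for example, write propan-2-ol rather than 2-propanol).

The longest chain bearing the –COOH group is 6 carbons long (hexane).
The highest-priority functional group is a carboxylic acid (terminal –COOH), so the name ends in -oic acid.
Choose the numbering such that the carboxylic acid carbon is C-1 by definition.
With this numbering: a chloro group at C-5.
The name is 5-chlorohexanoic acid.

5-chlorohexanoic acid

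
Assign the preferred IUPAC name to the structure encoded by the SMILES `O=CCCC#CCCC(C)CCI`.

10-iodo-8-methyldec-4-ynal

The longest carbon chain that includes the –CHO group and the multiple bond has 10 carbons, so the parent hydride is decane.
The highest-priority functional group is an aldehyde (terminal –CHO), so the name ends in -al.
The chain contains a C≡C triple bond, so the unsaturation ending is -yne.
Number the chain so that the aldehyde carbon is C-1 by definition.
This places the triple bond between C-4 and C-5; an iodo group at C-10; a methyl group at C-8.
Substituent prefixes are cited in alphabetical order (multiplying prefixes like di-/tri- are ignored for ordering).
Assembling the pieces gives 10-iodo-8-methyldec-4-ynal.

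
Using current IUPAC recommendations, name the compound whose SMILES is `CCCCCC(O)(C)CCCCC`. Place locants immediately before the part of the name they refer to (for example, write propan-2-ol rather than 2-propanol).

The longest chain bearing the –OH group is 11 carbons long (undecane).
The principal characteristic group is an alcohol (–OH), named with the suffix -ol.
Both numbering directions give the same locant set; either may be used.
This places the hydroxyl at C-6; a methyl group at C-6.
Assembling the pieces gives 6-methylundecan-6-ol.

6-methylundecan-6-ol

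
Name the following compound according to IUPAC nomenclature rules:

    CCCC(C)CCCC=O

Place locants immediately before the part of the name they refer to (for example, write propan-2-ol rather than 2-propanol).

5-methyloctanal

The longest chain bearing the –CHO group is 8 carbons long (octane).
An aldehyde (terminal –CHO) is the principal characteristic group, giving the suffix -al.
Number the chain so that the aldehyde carbon is C-1 by definition.
That gives a methyl group at C-5.
Assembling the pieces gives 5-methyloctanal.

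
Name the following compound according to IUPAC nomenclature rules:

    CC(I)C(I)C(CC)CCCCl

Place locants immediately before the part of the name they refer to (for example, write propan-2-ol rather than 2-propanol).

The longest carbon chain is 7 atoms: the parent is heptane.
Choose the numbering such that the substituent locant set {1,4,5,6} is lower than {2,3,4,7} at the first point of difference.
This places a chloro group at C-1; an ethyl group at C-4; iodo groups at C-5 and C-6.
The substituents are ordered alphabetically, ignoring any di-/tri- multipliers.
Putting it together: 1-chloro-4-ethyl-5,6-diiodoheptane.

1-chloro-4-ethyl-5,6-diiodoheptane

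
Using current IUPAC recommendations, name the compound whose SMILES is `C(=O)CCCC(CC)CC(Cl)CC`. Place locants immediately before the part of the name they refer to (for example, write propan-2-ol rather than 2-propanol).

Counting along the main chain through the –CHO group gives 9 carbons: the parent is nonane.
The principal characteristic group is an aldehyde (terminal –CHO), named with the suffix -al.
The numbering direction is chosen so that the aldehyde carbon is C-1 by definition.
This places a chloro group at C-7; an ethyl group at C-5.
Prefixes are listed alphabetically: chloro, ethyl.
The name is 7-chloro-5-ethylnonanal.

7-chloro-5-ethylnonanal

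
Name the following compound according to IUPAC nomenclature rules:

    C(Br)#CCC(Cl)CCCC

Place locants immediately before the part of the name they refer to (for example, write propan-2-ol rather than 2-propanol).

1-bromo-4-chlorooct-1-yne

Counting along the main chain through the multiple bond gives 8 carbons: the parent is octane.
There is one C≡C triple bond, indicated by the ending -yne.
Number the chain so that numbering from this end puts the triple bond at C-1 rather than C-7.
This places the triple bond between C-1 and C-2; a bromo group at C-1; a chloro group at C-4.
Substituent prefixes are cited in alphabetical order (multiplying prefixes like di-/tri- are ignored for ordering).
Putting it together: 1-bromo-4-chlorooct-1-yne.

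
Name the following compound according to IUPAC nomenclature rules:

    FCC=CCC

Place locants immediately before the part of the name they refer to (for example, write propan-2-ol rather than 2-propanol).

1-fluoropent-2-ene

The longest carbon chain that includes the multiple bond has 5 carbons, so the parent hydride is pentane.
The chain contains a C=C double bond, so the unsaturation ending is -ene.
Choose the numbering such that numbering from this end puts the double bond at C-2 rather than C-3.
With this numbering: the double bond between C-2 and C-3; a fluoro group at C-1.
Assembling the pieces gives 1-fluoropent-2-ene.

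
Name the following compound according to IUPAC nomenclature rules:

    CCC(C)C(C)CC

The longest carbon chain is 6 atoms: the parent is hexane.
The molecule is symmetric, so either numbering direction gives the same locants.
That gives methyl groups at C-3 and C-4.
Putting it together: 3,4-dimethylhexane.

3,4-dimethylhexane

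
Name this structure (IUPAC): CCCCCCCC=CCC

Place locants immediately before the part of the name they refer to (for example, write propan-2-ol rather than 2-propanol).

The longest carbon chain that includes the multiple bond has 11 carbons, so the parent hydride is undecane.
The chain contains a C=C double bond, so the unsaturation ending is -ene.
Number the chain so that numbering from this end puts the double bond at C-3 rather than C-8.
This places the double bond between C-3 and C-4.
Assembling the pieces gives undec-3-ene.

undec-3-ene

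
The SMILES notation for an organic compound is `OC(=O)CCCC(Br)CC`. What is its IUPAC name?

The longest chain bearing the –COOH group is 7 carbons long (heptane).
A carboxylic acid (terminal –COOH) is the principal characteristic group, giving the suffix -oic acid.
Choose the numbering such that the carboxylic acid carbon is C-1 by definition.
This places a bromo group at C-5.
The name is 5-bromoheptanoic acid.

5-bromoheptanoic acid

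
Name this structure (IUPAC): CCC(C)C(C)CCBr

1-bromo-3,4-dimethylhexane

The parent chain contains 6 carbons (hexane).
Choose the numbering such that the substituent locant set {1,3,4} is lower than {3,4,6} at the first point of difference.
With this numbering: a bromo group at C-1; methyl groups at C-3 and C-4.
The substituents are ordered alphabetically, ignoring any di-/tri- multipliers.
Putting it together: 1-bromo-3,4-dimethylhexane.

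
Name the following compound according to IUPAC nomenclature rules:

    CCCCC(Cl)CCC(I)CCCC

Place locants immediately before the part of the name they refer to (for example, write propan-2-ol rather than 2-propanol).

The longest continuous carbon chain has 12 atoms, so the parent hydride is dodecane.
The numbering direction is chosen so that the locant sets are identical either way, so the alphabetically earlier chloro substituent takes the lower locant (5 rather than 8).
This places a chloro group at C-5; an iodo group at C-8.
The substituents are ordered alphabetically, ignoring any di-/tri- multipliers.
Putting it together: 5-chloro-8-iodododecane.

5-chloro-8-iodododecane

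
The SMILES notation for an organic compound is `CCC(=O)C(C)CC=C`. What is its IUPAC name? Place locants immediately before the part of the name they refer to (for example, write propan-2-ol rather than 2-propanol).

4-methylhept-6-en-3-one

The longest carbon chain that includes the carbonyl and the multiple bond has 7 carbons, so the parent hydride is heptane.
The highest-priority functional group is a ketone (C=O on an internal carbon), so the name ends in -one.
There is one C=C double bond, indicated by the ending -ene.
Number the chain so that numbering from this end puts the carbonyl group at C-3 rather than C-5.
This places the carbonyl at C-3; the double bond between C-6 and C-7; a methyl group at C-4.
Assembling the pieces gives 4-methylhept-6-en-3-one.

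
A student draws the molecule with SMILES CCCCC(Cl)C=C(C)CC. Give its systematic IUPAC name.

5-chloro-3-methylnon-3-ene

Counting along the main chain through the multiple bond gives 9 carbons: the parent is nonane.
A C=C double bond in the chain gives the infix -ene-.
The numbering direction is chosen so that numbering from this end puts the double bond at C-3 rather than C-6.
With this numbering: the double bond between C-3 and C-4; a chloro group at C-5; a methyl group at C-3.
Prefixes are listed alphabetically: chloro, methyl.
The name is 5-chloro-3-methylnon-3-ene.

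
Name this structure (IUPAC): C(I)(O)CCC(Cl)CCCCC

4-chloro-1-iodononan-1-ol

The longest carbon chain that includes the –OH group has 9 carbons, so the parent hydride is nonane.
The highest-priority functional group is an alcohol (–OH), so the name ends in -ol.
Number the chain so that numbering from this end puts the hydroxyl group at C-1 rather than C-9.
That gives the hydroxyl at C-1; a chloro group at C-4; an iodo group at C-1.
The substituents are ordered alphabetically, ignoring any di-/tri- multipliers.
The name is 4-chloro-1-iodononan-1-ol.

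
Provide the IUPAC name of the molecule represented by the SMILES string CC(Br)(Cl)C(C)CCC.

The parent chain contains 6 carbons (hexane).
Number the chain so that the substituent locant set {2,2,3} is lower than {4,5,5} at the first point of difference.
With this numbering: a bromo group at C-2; a chloro group at C-2; a methyl group at C-3.
Substituent prefixes are cited in alphabetical order (multiplying prefixes like di-/tri- are ignored for ordering).
The name is 2-bromo-2-chloro-3-methylhexane.

2-bromo-2-chloro-3-methylhexane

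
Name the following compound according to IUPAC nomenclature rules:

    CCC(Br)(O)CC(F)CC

3-bromo-5-fluoroheptan-3-ol

The longest chain bearing the –OH group is 7 carbons long (heptane).
An alcohol (–OH) is the principal characteristic group, giving the suffix -ol.
The numbering direction is chosen so that numbering from this end puts the hydroxyl group at C-3 rather than C-5.
That gives the hydroxyl at C-3; a bromo group at C-3; a fluoro group at C-5.
The substituents are ordered alphabetically, ignoring any di-/tri- multipliers.
Putting it together: 3-bromo-5-fluoroheptan-3-ol.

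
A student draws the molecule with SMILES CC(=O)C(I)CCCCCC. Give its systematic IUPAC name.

3-iodononan-2-one

The longest chain bearing the carbonyl is 9 carbons long (nonane).
A ketone (C=O on an internal carbon) is the principal characteristic group, giving the suffix -one.
Number the chain so that numbering from this end puts the carbonyl group at C-2 rather than C-8.
With this numbering: the carbonyl at C-2; an iodo group at C-3.
The name is 3-iodononan-2-one.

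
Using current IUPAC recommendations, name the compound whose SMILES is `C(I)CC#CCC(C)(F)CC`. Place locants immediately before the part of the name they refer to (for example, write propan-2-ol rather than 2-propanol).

6-fluoro-1-iodo-6-methyloct-3-yne

Counting along the main chain through the multiple bond gives 8 carbons: the parent is octane.
The chain contains a C≡C triple bond, so the unsaturation ending is -yne.
Number the chain so that numbering from this end puts the triple bond at C-3 rather than C-5.
With this numbering: the triple bond between C-3 and C-4; a fluoro group at C-6; an iodo group at C-1; a methyl group at C-6.
Substituent prefixes are cited in alphabetical order (multiplying prefixes like di-/tri- are ignored for ordering).
Putting it together: 6-fluoro-1-iodo-6-methyloct-3-yne.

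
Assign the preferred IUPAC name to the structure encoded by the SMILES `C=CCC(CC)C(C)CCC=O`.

The longest carbon chain that includes the –CHO group and the multiple bond has 8 carbons, so the parent hydride is octane.
The highest-priority functional group is an aldehyde (terminal –CHO), so the name ends in -al.
A C=C double bond in the chain gives the infix -ene-.
The numbering direction is chosen so that the aldehyde carbon is C-1 by definition.
This places the double bond between C-7 and C-8; an ethyl group at C-5; a methyl group at C-4.
The substituents are ordered alphabetically, ignoring any di-/tri- multipliers.
The name is 5-ethyl-4-methyloct-7-enal.

5-ethyl-4-methyloct-7-enal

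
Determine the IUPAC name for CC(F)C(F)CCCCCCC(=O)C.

9,10-difluoroundecan-2-one

Counting along the main chain through the carbonyl gives 11 carbons: the parent is undecane.
The highest-priority functional group is a ketone (C=O on an internal carbon), so the name ends in -one.
Choose the numbering such that numbering from this end puts the carbonyl group at C-2 rather than C-10.
With this numbering: the carbonyl at C-2; fluoro groups at C-9 and C-10.
The name is 9,10-difluoroundecan-2-one.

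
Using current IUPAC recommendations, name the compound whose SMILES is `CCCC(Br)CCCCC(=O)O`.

The longest carbon chain that includes the –COOH group has 9 carbons, so the parent hydride is nonane.
A carboxylic acid (terminal –COOH) is the principal characteristic group, giving the suffix -oic acid.
Choose the numbering such that the carboxylic acid carbon is C-1 by definition.
That gives a bromo group at C-6.
Putting it together: 6-bromononanoic acid.

6-bromononanoic acid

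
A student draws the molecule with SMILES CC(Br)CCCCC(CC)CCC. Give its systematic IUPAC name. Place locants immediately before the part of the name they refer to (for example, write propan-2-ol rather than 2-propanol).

The longest carbon chain is 10 atoms: the parent is decane.
Choose the numbering such that the substituent locant set {2,7} is lower than {4,9} at the first point of difference.
That gives a bromo group at C-2; an ethyl group at C-7.
The substituents are ordered alphabetically, ignoring any di-/tri- multipliers.
Putting it together: 2-bromo-7-ethyldecane.

2-bromo-7-ethyldecane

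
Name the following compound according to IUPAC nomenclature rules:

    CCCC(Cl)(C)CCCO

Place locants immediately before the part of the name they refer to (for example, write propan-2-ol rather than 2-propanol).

The longest chain bearing the –OH group is 7 carbons long (heptane).
An alcohol (–OH) is the principal characteristic group, giving the suffix -ol.
Choose the numbering such that numbering from this end puts the hydroxyl group at C-1 rather than C-7.
That gives the hydroxyl at C-1; a chloro group at C-4; a methyl group at C-4.
Prefixes are listed alphabetically: chloro, methyl.
Putting it together: 4-chloro-4-methylheptan-1-ol.

4-chloro-4-methylheptan-1-ol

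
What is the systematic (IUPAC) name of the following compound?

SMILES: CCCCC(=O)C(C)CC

The longest chain bearing the carbonyl is 8 carbons long (octane).
The highest-priority functional group is a ketone (C=O on an internal carbon), so the name ends in -one.
Number the chain so that numbering from this end puts the carbonyl group at C-4 rather than C-5.
This places the carbonyl at C-4; a methyl group at C-3.
Putting it together: 3-methyloctan-4-one.

3-methyloctan-4-one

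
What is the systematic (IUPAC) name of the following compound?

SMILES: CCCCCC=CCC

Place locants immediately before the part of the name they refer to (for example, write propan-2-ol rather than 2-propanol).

non-3-ene

The longest carbon chain that includes the multiple bond has 9 carbons, so the parent hydride is nonane.
A C=C double bond in the chain gives the infix -ene-.
Choose the numbering such that numbering from this end puts the double bond at C-3 rather than C-6.
With this numbering: the double bond between C-3 and C-4.
The name is non-3-ene.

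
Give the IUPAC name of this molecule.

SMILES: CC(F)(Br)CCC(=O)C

The longest chain bearing the carbonyl is 6 carbons long (hexane).
The highest-priority functional group is a ketone (C=O on an internal carbon), so the name ends in -one.
Choose the numbering such that numbering from this end puts the carbonyl group at C-2 rather than C-5.
That gives the carbonyl at C-2; a bromo group at C-5; a fluoro group at C-5.
The substituents are ordered alphabetically, ignoring any di-/tri- multipliers.
Putting it together: 5-bromo-5-fluorohexan-2-one.

5-bromo-5-fluorohexan-2-one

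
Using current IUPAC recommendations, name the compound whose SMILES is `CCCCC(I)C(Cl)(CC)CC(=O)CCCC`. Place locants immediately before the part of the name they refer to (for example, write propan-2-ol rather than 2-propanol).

7-chloro-7-ethyl-8-iodododecan-5-one

The longest chain bearing the carbonyl is 12 carbons long (dodecane).
A ketone (C=O on an internal carbon) is the principal characteristic group, giving the suffix -one.
Choose the numbering such that numbering from this end puts the carbonyl group at C-5 rather than C-8.
This places the carbonyl at C-5; a chloro group at C-7; an ethyl group at C-7; an iodo group at C-8.
Substituent prefixes are cited in alphabetical order (multiplying prefixes like di-/tri- are ignored for ordering).
Putting it together: 7-chloro-7-ethyl-8-iodododecan-5-one.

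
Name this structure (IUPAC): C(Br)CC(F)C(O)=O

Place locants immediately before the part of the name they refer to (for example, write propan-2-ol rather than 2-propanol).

The longest carbon chain that includes the –COOH group has 4 carbons, so the parent hydride is butane.
The highest-priority functional group is a carboxylic acid (terminal –COOH), so the name ends in -oic acid.
Number the chain so that the carboxylic acid carbon is C-1 by definition.
This places a bromo group at C-4; a fluoro group at C-2.
The substituents are ordered alphabetically, ignoring any di-/tri- multipliers.
The name is 4-bromo-2-fluorobutanoic acid.

4-bromo-2-fluorobutanoic acid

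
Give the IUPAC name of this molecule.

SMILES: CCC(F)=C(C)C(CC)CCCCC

5-ethyl-3-fluoro-4-methyldec-3-ene

The longest carbon chain that includes the multiple bond has 10 carbons, so the parent hydride is decane.
There is one C=C double bond, indicated by the ending -ene.
Number the chain so that numbering from this end puts the double bond at C-3 rather than C-7.
With this numbering: the double bond between C-3 and C-4; an ethyl group at C-5; a fluoro group at C-3; a methyl group at C-4.
Prefixes are listed alphabetically: ethyl, fluoro, methyl.
Assembling the pieces gives 5-ethyl-3-fluoro-4-methyldec-3-ene.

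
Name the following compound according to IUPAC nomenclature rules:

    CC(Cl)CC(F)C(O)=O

The longest chain bearing the –COOH group is 5 carbons long (pentane).
The principal characteristic group is a carboxylic acid (terminal –COOH), named with the suffix -oic acid.
Number the chain so that the carboxylic acid carbon is C-1 by definition.
With this numbering: a chloro group at C-4; a fluoro group at C-2.
Prefixes are listed alphabetically: chloro, fluoro.
Putting it together: 4-chloro-2-fluoropentanoic acid.

4-chloro-2-fluoropentanoic acid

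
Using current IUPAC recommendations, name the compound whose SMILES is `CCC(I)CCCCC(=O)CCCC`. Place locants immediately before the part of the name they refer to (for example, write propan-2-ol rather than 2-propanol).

10-iodododecan-5-one

Counting along the main chain through the carbonyl gives 12 carbons: the parent is dodecane.
The principal characteristic group is a ketone (C=O on an internal carbon), named with the suffix -one.
The numbering direction is chosen so that numbering from this end puts the carbonyl group at C-5 rather than C-8.
With this numbering: the carbonyl at C-5; an iodo group at C-10.
Putting it together: 10-iodododecan-5-one.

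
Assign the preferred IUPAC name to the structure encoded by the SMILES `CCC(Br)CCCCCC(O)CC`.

9-bromoundecan-3-ol

The longest chain bearing the –OH group is 11 carbons long (undecane).
The principal characteristic group is an alcohol (–OH), named with the suffix -ol.
Number the chain so that numbering from this end puts the hydroxyl group at C-3 rather than C-9.
With this numbering: the hydroxyl at C-3; a bromo group at C-9.
Putting it together: 9-bromoundecan-3-ol.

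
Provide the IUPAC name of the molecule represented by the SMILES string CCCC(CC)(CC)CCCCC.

4,4-diethylnonane

The longest carbon chain is 9 atoms: the parent is nonane.
Number the chain so that the substituent locant set {4,4} is lower than {6,6} at the first point of difference.
With this numbering: two ethyl groups at C-4.
Putting it together: 4,4-diethylnonane.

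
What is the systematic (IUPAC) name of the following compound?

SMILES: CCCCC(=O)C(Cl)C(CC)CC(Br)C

Counting along the main chain through the carbonyl gives 10 carbons: the parent is decane.
A ketone (C=O on an internal carbon) is the principal characteristic group, giving the suffix -one.
Number the chain so that numbering from this end puts the carbonyl group at C-5 rather than C-6.
With this numbering: the carbonyl at C-5; a bromo group at C-9; a chloro group at C-6; an ethyl group at C-7.
Prefixes are listed alphabetically: bromo, chloro, ethyl.
Assembling the pieces gives 9-bromo-6-chloro-7-ethyldecan-5-one.

9-bromo-6-chloro-7-ethyldecan-5-one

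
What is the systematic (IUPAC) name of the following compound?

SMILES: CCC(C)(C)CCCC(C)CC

3,3,7-trimethylnonane

The longest carbon chain is 9 atoms: the parent is nonane.
Choose the numbering such that the substituent locant set {3,3,7} is lower than {3,7,7} at the first point of difference.
With this numbering: methyl groups at C-3 (×2) and C-7.
The name is 3,3,7-trimethylnonane.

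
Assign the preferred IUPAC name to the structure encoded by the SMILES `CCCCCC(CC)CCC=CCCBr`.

The longest carbon chain that includes the multiple bond has 12 carbons, so the parent hydride is dodecane.
A C=C double bond in the chain gives the infix -ene-.
Number the chain so that numbering from this end puts the double bond at C-3 rather than C-9.
This places the double bond between C-3 and C-4; a bromo group at C-1; an ethyl group at C-7.
Prefixes are listed alphabetically: bromo, ethyl.
Putting it together: 1-bromo-7-ethyldodec-3-ene.

1-bromo-7-ethyldodec-3-ene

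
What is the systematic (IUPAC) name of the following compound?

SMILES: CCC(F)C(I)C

The longest carbon chain is 5 atoms: the parent is pentane.
Number the chain so that the substituent locant set {2,3} is lower than {3,4} at the first point of difference.
With this numbering: a fluoro group at C-3; an iodo group at C-2.
Substituent prefixes are cited in alphabetical order (multiplying prefixes like di-/tri- are ignored for ordering).
The name is 3-fluoro-2-iodopentane.

3-fluoro-2-iodopentane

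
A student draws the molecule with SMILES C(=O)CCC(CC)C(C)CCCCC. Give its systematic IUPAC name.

Counting along the main chain through the –CHO group gives 10 carbons: the parent is decane.
The principal characteristic group is an aldehyde (terminal –CHO), named with the suffix -al.
Number the chain so that the aldehyde carbon is C-1 by definition.
That gives an ethyl group at C-4; a methyl group at C-5.
The substituents are ordered alphabetically, ignoring any di-/tri- multipliers.
Putting it together: 4-ethyl-5-methyldecanal.

4-ethyl-5-methyldecanal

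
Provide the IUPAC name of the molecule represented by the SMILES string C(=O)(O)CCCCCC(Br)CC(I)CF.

7-bromo-10-fluoro-9-iododecanoic acid

Counting along the main chain through the –COOH group gives 10 carbons: the parent is decane.
The principal characteristic group is a carboxylic acid (terminal –COOH), named with the suffix -oic acid.
Choose the numbering such that the carboxylic acid carbon is C-1 by definition.
With this numbering: a bromo group at C-7; a fluoro group at C-10; an iodo group at C-9.
Prefixes are listed alphabetically: bromo, fluoro, iodo.
The name is 7-bromo-10-fluoro-9-iododecanoic acid.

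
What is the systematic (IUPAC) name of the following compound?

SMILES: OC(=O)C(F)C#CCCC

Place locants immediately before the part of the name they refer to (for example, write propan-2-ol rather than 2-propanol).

The longest chain bearing the –COOH group and the multiple bond is 7 carbons long (heptane).
The highest-priority functional group is a carboxylic acid (terminal –COOH), so the name ends in -oic acid.
A C≡C triple bond in the chain gives the infix -yne-.
The numbering direction is chosen so that the carboxylic acid carbon is C-1 by definition.
That gives the triple bond between C-3 and C-4; a fluoro group at C-2.
Assembling the pieces gives 2-fluorohept-3-ynoic acid.

2-fluorohept-3-ynoic acid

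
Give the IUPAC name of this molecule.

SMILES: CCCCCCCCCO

nonan-1-ol

Counting along the main chain through the –OH group gives 9 carbons: the parent is nonane.
An alcohol (–OH) is the principal characteristic group, giving the suffix -ol.
Choose the numbering such that numbering from this end puts the hydroxyl group at C-1 rather than C-9.
With this numbering: the hydroxyl at C-1.
The name is nonan-1-ol.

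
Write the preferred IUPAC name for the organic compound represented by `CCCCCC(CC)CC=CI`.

The longest chain bearing the multiple bond is 9 carbons long (nonane).
The chain contains a C=C double bond, so the unsaturation ending is -ene.
Choose the numbering such that numbering from this end puts the double bond at C-1 rather than C-8.
That gives the double bond between C-1 and C-2; an ethyl group at C-4; an iodo group at C-1.
The substituents are ordered alphabetically, ignoring any di-/tri- multipliers.
The name is 4-ethyl-1-iodonon-1-ene.

4-ethyl-1-iodonon-1-ene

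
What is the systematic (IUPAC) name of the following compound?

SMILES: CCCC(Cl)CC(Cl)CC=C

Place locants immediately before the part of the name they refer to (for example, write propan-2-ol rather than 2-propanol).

The longest chain bearing the multiple bond is 9 carbons long (nonane).
The chain contains a C=C double bond, so the unsaturation ending is -ene.
Number the chain so that numbering from this end puts the double bond at C-1 rather than C-8.
With this numbering: the double bond between C-1 and C-2; chloro groups at C-4 and C-6.
The name is 4,6-dichloronon-1-ene.

4,6-dichloronon-1-ene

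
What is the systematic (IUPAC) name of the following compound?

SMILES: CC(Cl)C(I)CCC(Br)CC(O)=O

The longest carbon chain that includes the –COOH group has 8 carbons, so the parent hydride is octane.
The principal characteristic group is a carboxylic acid (terminal –COOH), named with the suffix -oic acid.
The numbering direction is chosen so that the carboxylic acid carbon is C-1 by definition.
That gives a bromo group at C-3; a chloro group at C-7; an iodo group at C-6.
The substituents are ordered alphabetically, ignoring any di-/tri- multipliers.
Assembling the pieces gives 3-bromo-7-chloro-6-iodooctanoic acid.

3-bromo-7-chloro-6-iodooctanoic acid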